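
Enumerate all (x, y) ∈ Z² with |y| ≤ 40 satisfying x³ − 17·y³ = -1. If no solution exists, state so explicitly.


The equation is x³ - 17y³ = -1. For fixed y, x³ = 17·y³ − 1, so a solution requires the RHS to be a perfect cube.
Strategy: iterate y from -40 to 40, compute RHS = 17·y³ − 1, and check whether it is a (positive or negative) perfect cube.
Check small values of y:
  y = 0: RHS = -1 = (-1)³ ⇒ x = -1 works.
  y = 1: RHS = 16 is not a perfect cube.
  y = -1: RHS = -18 is not a perfect cube.
  y = 2: RHS = 135 is not a perfect cube.
  y = -2: RHS = -137 is not a perfect cube.
  y = 3: RHS = 458 is not a perfect cube.
  y = -3: RHS = -460 is not a perfect cube.
Continuing, at y = -7: RHS = -5832 = (-18)³ ⇒ x = -18 works.
Searching the remaining y in |y| ≤ 40 finds no further solutions.
Collected solutions: (-1, 0), (-18, -7).

Solutions (with |y| ≤ 40): (-1, 0), (-18, -7).


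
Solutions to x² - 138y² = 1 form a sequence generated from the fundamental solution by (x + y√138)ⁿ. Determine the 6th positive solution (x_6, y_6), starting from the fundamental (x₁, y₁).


Step 1: Find the fundamental solution (x₁, y₁) of x² - 138y² = 1.
  Expand √138 as a continued fraction. a₀ = ⌊√138⌋ = 11; iterate m_{k+1} = d_k·a_k − m_k, d_{k+1} = (138 − m_{k+1}²)/d_k, a_{k+1} = ⌊(a₀ + m_{k+1})/d_{k+1}⌋ (starting m₀ = 0, d₀ = 1), with convergents p_k = a_k·p_{k-1} + p_{k-2}, q_k = a_k·q_{k-1} + q_{k-2} (p₋₁ = 1, q₋₁ = 0):
  k = 0: a₀ = 11; p₀/q₀ = 11/1; p₀² − 138·q₀² = 121 − 138 = -17.
  k = 1: m = 11, d = 17, a = ⌊(11 + 11)/17⌋ = 1; p/q = (1·11 + 1)/(1·1 + 0) = 12/1; p² − 138·q² = 144 − 138 = 6.
  k = 2: m = 6, d = 6, a = ⌊(11 + 6)/6⌋ = 2; p/q = (2·12 + 11)/(2·1 + 1) = 35/3; p² − 138·q² = 1225 − 1242 = -17.
  k = 3: m = 6, d = 17, a = ⌊(11 + 6)/17⌋ = 1; p/q = (1·35 + 12)/(1·3 + 1) = 47/4; p² − 138·q² = 2209 − 2208 = 1.
  The first convergent with p² − 138·q² = 1 gives the fundamental solution (x₁, y₁) = (47, 4).
Step 2: Apply the recurrence (x_{n+1}, y_{n+1}) = (x₁x_n + 138y₁y_n, x₁y_n + y₁x_n) repeatedly.
  From (x_1, y_1) = (47, 4): x_2 = 47·47 + 138·4·4 = 4417; y_2 = 47·4 + 4·47 = 376.
  From (x_2, y_2) = (4417, 376): x_3 = 47·4417 + 138·4·376 = 415151; y_3 = 47·376 + 4·4417 = 35340.
  From (x_3, y_3) = (415151, 35340): x_4 = 47·415151 + 138·4·35340 = 39019777; y_4 = 47·35340 + 4·415151 = 3321584.
  From (x_4, y_4) = (39019777, 3321584): x_5 = 47·39019777 + 138·4·3321584 = 3667443887; y_5 = 47·3321584 + 4·39019777 = 312193556.
  From (x_5, y_5) = (3667443887, 312193556): x_6 = 47·3667443887 + 138·4·312193556 = 344700705601; y_6 = 47·312193556 + 4·3667443887 = 29342872680.
Step 3: Verify x_6² - 138·y_6² = 118818576441827272771201 - 118818576441827272771200 = 1 (should be 1). ✓

(x_1, y_1) = (47, 4); (x_6, y_6) = (344700705601, 29342872680).


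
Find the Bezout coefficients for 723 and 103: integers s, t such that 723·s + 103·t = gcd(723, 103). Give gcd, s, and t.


Euclidean algorithm on (723, 103) — divide until remainder is 0:
  723 = 7 · 103 + 2
  103 = 51 · 2 + 1
  2 = 2 · 1 + 0
gcd(723, 103) = 1.
Track Bezout coefficients alongside the remainders: start with r₀ = 723 = a·1 + b·0 (s = 1, t = 0) and r₁ = 103 = a·0 + b·1 (s = 0, t = 1); each new remainder r_{k+1} = r_{k-1} − q_k·r_k inherits s_{k+1} = s_{k-1} − q_k·s_k, t_{k+1} = t_{k-1} − q_k·t_k, so r_k = a·s_k + b·t_k at every step:
  q = 7: r = 2, s = 1 − 7·0 = 1, t = 0 − 7·1 = -7  (check: 723·1 + 103·(-7) = 2)
  q = 51: r = 1, s = 0 − 51·1 = -51, t = 1 − 51·(-7) = 358  (check: 723·(-51) + 103·358 = 1)
The row with r = 1 (the gcd) gives the Bezout coefficients s = -51, t = 358.
Result: 723 · (-51) + 103 · (358) = 1.

gcd(723, 103) = 1; s = -51, t = 358 (check: 723·(-51) + 103·358 = 1).


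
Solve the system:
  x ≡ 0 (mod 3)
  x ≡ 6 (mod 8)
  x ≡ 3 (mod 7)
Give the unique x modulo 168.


Moduli 3, 8, 7 are pairwise coprime; by CRT there is a unique solution modulo M = 3 · 8 · 7 = 168.
Solve pairwise, accumulating the modulus:
  Start with x ≡ 0 (mod 3).
  Combine with x ≡ 6 (mod 8): since gcd(3, 8) = 1, we get a unique residue mod 24.
    Write x = 0 + 3·t and substitute into x ≡ 6 (mod 8): 3·t ≡ 6 − 0 = 6 (mod 8).
    The inverse of 3 mod 8 is 3 (since 3·3 = 9 = 1·8 + 1), so t ≡ 3·6 = 18 ≡ 2 (mod 8).
    Then x = 0 + 3·2 = 6, valid modulo lcm(3, 8) = 24: x ≡ 6 (mod 24).
  Combine with x ≡ 3 (mod 7): since gcd(24, 7) = 1, we get a unique residue mod 168.
    Write x = 6 + 24·t and substitute into x ≡ 3 (mod 7): 24·t ≡ 3 − 6 = -3 (mod 7).
    Reduce coefficients mod 7: 3·t ≡ 4 (mod 7).
    The inverse of 3 mod 7 is 5 (since 3·5 = 15 = 2·7 + 1), so t ≡ 5·4 = 20 ≡ 6 (mod 7).
    Then x = 6 + 24·6 = 150, valid modulo lcm(24, 7) = 168: x ≡ 150 (mod 168).
Verify: 150 mod 3 = 0 ✓, 150 mod 8 = 6 ✓, 150 mod 7 = 3 ✓.

x ≡ 150 (mod 168).


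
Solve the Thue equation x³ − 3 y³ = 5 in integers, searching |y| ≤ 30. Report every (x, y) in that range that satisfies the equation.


The equation is x³ - 3y³ = 5. For fixed y, x³ = 3·y³ + 5, so a solution requires the RHS to be a perfect cube.
Strategy: iterate y from -30 to 30, compute RHS = 3·y³ + 5, and check whether it is a (positive or negative) perfect cube.
Check small values of y:
  y = 0: RHS = 5 is not a perfect cube.
  y = 1: RHS = 8 = (2)³ ⇒ x = 2 works.
  y = -1: RHS = 2 is not a perfect cube.
  y = 2: RHS = 29 is not a perfect cube.
  y = -2: RHS = -19 is not a perfect cube.
  y = 3: RHS = 86 is not a perfect cube.
  y = -3: RHS = -76 is not a perfect cube.
Continuing the search up to |y| = 30 finds no further solutions beyond those listed.
Collected solutions: (2, 1).

Solutions (with |y| ≤ 30): (2, 1).


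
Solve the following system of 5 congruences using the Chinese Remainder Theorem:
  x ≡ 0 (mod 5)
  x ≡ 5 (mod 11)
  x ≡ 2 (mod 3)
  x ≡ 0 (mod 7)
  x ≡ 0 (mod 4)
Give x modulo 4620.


Product of moduli M = 5 · 11 · 3 · 7 · 4 = 4620.
Merge one congruence at a time:
  Start: x ≡ 0 (mod 5).
  Combine with x ≡ 5 (mod 11); new modulus lcm = 55.
    Write x = 0 + 5·t and substitute into x ≡ 5 (mod 11): 5·t ≡ 5 − 0 = 5 (mod 11).
    The inverse of 5 mod 11 is 9 (since 5·9 = 45 = 4·11 + 1), so t ≡ 9·5 = 45 ≡ 1 (mod 11).
    Then x = 0 + 5·1 = 5, valid modulo lcm(5, 11) = 55: x ≡ 5 (mod 55).
  Combine with x ≡ 2 (mod 3); new modulus lcm = 165.
    Write x = 5 + 55·t and substitute into x ≡ 2 (mod 3): 55·t ≡ 2 − 5 = -3 (mod 3).
    Reduce coefficients mod 3: 1·t ≡ 0 (mod 3).
    So t ≡ 0 (mod 3).
    Then x = 5 + 55·0 = 5, valid modulo lcm(55, 3) = 165: x ≡ 5 (mod 165).
  Combine with x ≡ 0 (mod 7); new modulus lcm = 1155.
    Write x = 5 + 165·t and substitute into x ≡ 0 (mod 7): 165·t ≡ 0 − 5 = -5 (mod 7).
    Reduce coefficients mod 7: 4·t ≡ 2 (mod 7).
    The inverse of 4 mod 7 is 2 (since 4·2 = 8 = 1·7 + 1), so t ≡ 2·2 = 4 ≡ 4 (mod 7).
    Then x = 5 + 165·4 = 665, valid modulo lcm(165, 7) = 1155: x ≡ 665 (mod 1155).
  Combine with x ≡ 0 (mod 4); new modulus lcm = 4620.
    Write x = 665 + 1155·t and substitute into x ≡ 0 (mod 4): 1155·t ≡ 0 − 665 = -665 (mod 4).
    Reduce coefficients mod 4: 3·t ≡ 3 (mod 4).
    The inverse of 3 mod 4 is 3 (since 3·3 = 9 = 2·4 + 1), so t ≡ 3·3 = 9 ≡ 1 (mod 4).
    Then x = 665 + 1155·1 = 1820, valid modulo lcm(1155, 4) = 4620: x ≡ 1820 (mod 4620).
Verify against each original: 1820 mod 5 = 0, 1820 mod 11 = 5, 1820 mod 3 = 2, 1820 mod 7 = 0, 1820 mod 4 = 0.

x ≡ 1820 (mod 4620).


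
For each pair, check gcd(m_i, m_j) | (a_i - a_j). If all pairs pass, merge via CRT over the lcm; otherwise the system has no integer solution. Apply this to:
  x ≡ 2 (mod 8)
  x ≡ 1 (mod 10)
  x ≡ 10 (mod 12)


Moduli 8, 10, 12 are not pairwise coprime, so CRT works modulo lcm(m_i) when all pairwise compatibility conditions hold.
Pairwise compatibility: gcd(m_i, m_j) must divide a_i - a_j for every pair.
Merge one congruence at a time:
  Start: x ≡ 2 (mod 8).
  Combine with x ≡ 1 (mod 10): gcd(8, 10) = 2, and 1 - 2 = -1 is NOT divisible by 2.
    ⇒ system is inconsistent (no integer solution).

No solution (the system is inconsistent).


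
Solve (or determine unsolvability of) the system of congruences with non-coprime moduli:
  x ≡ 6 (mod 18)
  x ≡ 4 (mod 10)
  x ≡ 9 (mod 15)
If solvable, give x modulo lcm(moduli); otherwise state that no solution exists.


Moduli 18, 10, 15 are not pairwise coprime, so CRT works modulo lcm(m_i) when all pairwise compatibility conditions hold.
Pairwise compatibility: gcd(m_i, m_j) must divide a_i - a_j for every pair.
Merge one congruence at a time:
  Start: x ≡ 6 (mod 18).
  Combine with x ≡ 4 (mod 10): gcd(18, 10) = 2; 4 - 6 = -2, which IS divisible by 2, so compatible.
    Write x = 6 + 18·t and substitute into x ≡ 4 (mod 10): 18·t ≡ 4 − 6 = -2 (mod 10).
    Divide the congruence (and modulus) by g = 2: 9·t ≡ -1 (mod 5).
    Reduce coefficients mod 5: 4·t ≡ 4 (mod 5).
    The inverse of 4 mod 5 is 4 (since 4·4 = 16 = 3·5 + 1), so t ≡ 4·4 = 16 ≡ 1 (mod 5).
    Then x = 6 + 18·1 = 24, valid modulo lcm(18, 10) = 90: x ≡ 24 (mod 90).
  Combine with x ≡ 9 (mod 15): gcd(90, 15) = 15; 9 - 24 = -15, which IS divisible by 15, so compatible.
    Write x = 24 + 90·t and substitute into x ≡ 9 (mod 15): 90·t ≡ 9 − 24 = -15 (mod 15).
    Divide the congruence (and modulus) by g = 15: 6·t ≡ -1 (mod 1).
    Modulo 1 every t works; take t = 0.
    Then x = 24 + 90·0 = 24, valid modulo lcm(90, 15) = 90: x ≡ 24 (mod 90).
Verify: 24 mod 18 = 6, 24 mod 10 = 4, 24 mod 15 = 9.

x ≡ 24 (mod 90).


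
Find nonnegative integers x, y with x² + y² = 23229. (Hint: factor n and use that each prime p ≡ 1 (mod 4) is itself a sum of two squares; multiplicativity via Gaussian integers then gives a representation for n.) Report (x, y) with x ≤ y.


Step 1: Factor n = 23229 = 3^2 · 29 · 89.
Step 2: Check the mod-4 condition on each prime factor: 3 ≡ 3 (mod 4), exponent 2 (must be even); 29 ≡ 1 (mod 4), exponent 1; 89 ≡ 1 (mod 4), exponent 1.
All primes ≡ 3 (mod 4) appear to even exponent (or don't appear), so by the two-squares theorem n IS expressible as a sum of two squares.
Step 3: Build a representation. Group n = k² · m with k = 3 and m = 29 · 89 = 2581 (a product of primes ≡ 1 (mod 4)); a representation of m scales to one of n via (k·x)² + (k·y)² = k²(x² + y²). Each prime p ≡ 1 (mod 4) is itself a sum of two squares; find a² by testing p − a² for a perfect square:
  29: 29 − 1² = 28, 29 − 2² = 25 = 5² ⇒ 29 = 2² + 5².
  89: 89 − 1² = 88, 89 − 2² = 85, 89 − 3² = 80, 89 − 4² = 73, 89 − 5² = 64 = 8² ⇒ 89 = 5² + 8².
  Combine using the Brahmagupta–Fibonacci identity (a² + b²)(c² + d²) = (ac − bd)² + (ad + bc)² = (ac + bd)² + (ad − bc)²:
  29 · 89 = 2581: from (2² + 5²)(5² + 8²), take (2·5 − 5·8, 2·8 + 5·5) = (10 − 40, 16 + 25) = (-30, 41); dropping signs (only squares matter) gives (30, 41); check 30² + 41² = 900 + 1681 = 2581 ✓.
  Scale by k = 3: (3·30, 3·41) = (90, 123).
Step 4: Order so x ≤ y and verify: 90² + 123² = 8100 + 15129 = 23229 = n. ✓

n = 23229 = 90² + 123² (one valid representation with x ≤ y).


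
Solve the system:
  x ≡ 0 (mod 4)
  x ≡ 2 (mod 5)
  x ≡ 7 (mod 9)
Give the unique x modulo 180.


Moduli 4, 5, 9 are pairwise coprime; by CRT there is a unique solution modulo M = 4 · 5 · 9 = 180.
Solve pairwise, accumulating the modulus:
  Start with x ≡ 0 (mod 4).
  Combine with x ≡ 2 (mod 5): since gcd(4, 5) = 1, we get a unique residue mod 20.
    Write x = 0 + 4·t and substitute into x ≡ 2 (mod 5): 4·t ≡ 2 − 0 = 2 (mod 5).
    The inverse of 4 mod 5 is 4 (since 4·4 = 16 = 3·5 + 1), so t ≡ 4·2 = 8 ≡ 3 (mod 5).
    Then x = 0 + 4·3 = 12, valid modulo lcm(4, 5) = 20: x ≡ 12 (mod 20).
  Combine with x ≡ 7 (mod 9): since gcd(20, 9) = 1, we get a unique residue mod 180.
    Write x = 12 + 20·t and substitute into x ≡ 7 (mod 9): 20·t ≡ 7 − 12 = -5 (mod 9).
    Reduce coefficients mod 9: 2·t ≡ 4 (mod 9).
    The inverse of 2 mod 9 is 5 (since 2·5 = 10 = 1·9 + 1), so t ≡ 5·4 = 20 ≡ 2 (mod 9).
    Then x = 12 + 20·2 = 52, valid modulo lcm(20, 9) = 180: x ≡ 52 (mod 180).
Verify: 52 mod 4 = 0 ✓, 52 mod 5 = 2 ✓, 52 mod 9 = 7 ✓.

x ≡ 52 (mod 180).


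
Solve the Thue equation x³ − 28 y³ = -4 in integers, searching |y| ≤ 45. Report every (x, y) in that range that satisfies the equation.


The equation is x³ - 28y³ = -4. For fixed y, x³ = 28·y³ − 4, so a solution requires the RHS to be a perfect cube.
Strategy: iterate y from -45 to 45, compute RHS = 28·y³ − 4, and check whether it is a (positive or negative) perfect cube.
Check small values of y:
  y = 0: RHS = -4 is not a perfect cube.
  y = 1: RHS = 24 is not a perfect cube.
  y = -1: RHS = -32 is not a perfect cube.
  y = 2: RHS = 220 is not a perfect cube.
  y = -2: RHS = -228 is not a perfect cube.
  y = 3: RHS = 752 is not a perfect cube.
  y = -3: RHS = -760 is not a perfect cube.
Continuing the search up to |y| = 45 finds no solutions either.
No (x, y) in the scanned range satisfies the equation.

No integer solutions with |y| ≤ 45.


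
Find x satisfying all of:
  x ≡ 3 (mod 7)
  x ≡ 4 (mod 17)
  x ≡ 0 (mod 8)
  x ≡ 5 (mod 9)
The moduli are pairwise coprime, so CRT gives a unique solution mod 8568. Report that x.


Product of moduli M = 7 · 17 · 8 · 9 = 8568.
Merge one congruence at a time:
  Start: x ≡ 3 (mod 7).
  Combine with x ≡ 4 (mod 17); new modulus lcm = 119.
    Write x = 3 + 7·t and substitute into x ≡ 4 (mod 17): 7·t ≡ 4 − 3 = 1 (mod 17).
    The inverse of 7 mod 17 is 5 (since 7·5 = 35 = 2·17 + 1), so t ≡ 5·1 = 5 ≡ 5 (mod 17).
    Then x = 3 + 7·5 = 38, valid modulo lcm(7, 17) = 119: x ≡ 38 (mod 119).
  Combine with x ≡ 0 (mod 8); new modulus lcm = 952.
    Write x = 38 + 119·t and substitute into x ≡ 0 (mod 8): 119·t ≡ 0 − 38 = -38 (mod 8).
    Reduce coefficients mod 8: 7·t ≡ 2 (mod 8).
    The inverse of 7 mod 8 is 7 (since 7·7 = 49 = 6·8 + 1), so t ≡ 7·2 = 14 ≡ 6 (mod 8).
    Then x = 38 + 119·6 = 752, valid modulo lcm(119, 8) = 952: x ≡ 752 (mod 952).
  Combine with x ≡ 5 (mod 9); new modulus lcm = 8568.
    Write x = 752 + 952·t and substitute into x ≡ 5 (mod 9): 952·t ≡ 5 − 752 = -747 (mod 9).
    Reduce coefficients mod 9: 7·t ≡ 0 (mod 9).
    The inverse of 7 mod 9 is 4 (since 7·4 = 28 = 3·9 + 1), so t ≡ 4·0 = 0 ≡ 0 (mod 9).
    Then x = 752 + 952·0 = 752, valid modulo lcm(952, 9) = 8568: x ≡ 752 (mod 8568).
Verify against each original: 752 mod 7 = 3, 752 mod 17 = 4, 752 mod 8 = 0, 752 mod 9 = 5.

x ≡ 752 (mod 8568).


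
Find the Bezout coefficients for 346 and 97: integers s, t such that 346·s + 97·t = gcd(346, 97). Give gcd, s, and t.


Euclidean algorithm on (346, 97) — divide until remainder is 0:
  346 = 3 · 97 + 55
  97 = 1 · 55 + 42
  55 = 1 · 42 + 13
  42 = 3 · 13 + 3
  13 = 4 · 3 + 1
  3 = 3 · 1 + 0
gcd(346, 97) = 1.
Track Bezout coefficients alongside the remainders: start with r₀ = 346 = a·1 + b·0 (s = 1, t = 0) and r₁ = 97 = a·0 + b·1 (s = 0, t = 1); each new remainder r_{k+1} = r_{k-1} − q_k·r_k inherits s_{k+1} = s_{k-1} − q_k·s_k, t_{k+1} = t_{k-1} − q_k·t_k, so r_k = a·s_k + b·t_k at every step:
  q = 3: r = 55, s = 1 − 3·0 = 1, t = 0 − 3·1 = -3  (check: 346·1 + 97·(-3) = 55)
  q = 1: r = 42, s = 0 − 1·1 = -1, t = 1 − 1·(-3) = 4  (check: 346·(-1) + 97·4 = 42)
  q = 1: r = 13, s = 1 − 1·(-1) = 2, t = -3 − 1·4 = -7  (check: 346·2 + 97·(-7) = 13)
  q = 3: r = 3, s = -1 − 3·2 = -7, t = 4 − 3·(-7) = 25  (check: 346·(-7) + 97·25 = 3)
  q = 4: r = 1, s = 2 − 4·(-7) = 30, t = -7 − 4·25 = -107  (check: 346·30 + 97·(-107) = 1)
The row with r = 1 (the gcd) gives the Bezout coefficients s = 30, t = -107.
Result: 346 · (30) + 97 · (-107) = 1.

gcd(346, 97) = 1; s = 30, t = -107 (check: 346·30 + 97·(-107) = 1).


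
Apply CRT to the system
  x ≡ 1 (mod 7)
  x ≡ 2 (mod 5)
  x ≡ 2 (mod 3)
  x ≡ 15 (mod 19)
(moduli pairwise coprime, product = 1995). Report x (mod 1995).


Product of moduli M = 7 · 5 · 3 · 19 = 1995.
Merge one congruence at a time:
  Start: x ≡ 1 (mod 7).
  Combine with x ≡ 2 (mod 5); new modulus lcm = 35.
    Write x = 1 + 7·t and substitute into x ≡ 2 (mod 5): 7·t ≡ 2 − 1 = 1 (mod 5).
    Reduce coefficients mod 5: 2·t ≡ 1 (mod 5).
    The inverse of 2 mod 5 is 3 (since 2·3 = 6 = 1·5 + 1), so t ≡ 3·1 = 3 ≡ 3 (mod 5).
    Then x = 1 + 7·3 = 22, valid modulo lcm(7, 5) = 35: x ≡ 22 (mod 35).
  Combine with x ≡ 2 (mod 3); new modulus lcm = 105.
    Write x = 22 + 35·t and substitute into x ≡ 2 (mod 3): 35·t ≡ 2 − 22 = -20 (mod 3).
    Reduce coefficients mod 3: 2·t ≡ 1 (mod 3).
    The inverse of 2 mod 3 is 2 (since 2·2 = 4 = 1·3 + 1), so t ≡ 2·1 = 2 ≡ 2 (mod 3).
    Then x = 22 + 35·2 = 92, valid modulo lcm(35, 3) = 105: x ≡ 92 (mod 105).
  Combine with x ≡ 15 (mod 19); new modulus lcm = 1995.
    Write x = 92 + 105·t and substitute into x ≡ 15 (mod 19): 105·t ≡ 15 − 92 = -77 (mod 19).
    Reduce coefficients mod 19: 10·t ≡ 18 (mod 19).
    The inverse of 10 mod 19 is 2 (since 10·2 = 20 = 1·19 + 1), so t ≡ 2·18 = 36 ≡ 17 (mod 19).
    Then x = 92 + 105·17 = 1877, valid modulo lcm(105, 19) = 1995: x ≡ 1877 (mod 1995).
Verify against each original: 1877 mod 7 = 1, 1877 mod 5 = 2, 1877 mod 3 = 2, 1877 mod 19 = 15.

x ≡ 1877 (mod 1995).


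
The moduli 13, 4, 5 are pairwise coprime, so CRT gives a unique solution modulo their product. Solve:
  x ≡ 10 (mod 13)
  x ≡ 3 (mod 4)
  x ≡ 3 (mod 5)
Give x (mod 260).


Moduli 13, 4, 5 are pairwise coprime; by CRT there is a unique solution modulo M = 13 · 4 · 5 = 260.
Solve pairwise, accumulating the modulus:
  Start with x ≡ 10 (mod 13).
  Combine with x ≡ 3 (mod 4): since gcd(13, 4) = 1, we get a unique residue mod 52.
    Write x = 10 + 13·t and substitute into x ≡ 3 (mod 4): 13·t ≡ 3 − 10 = -7 (mod 4).
    Reduce coefficients mod 4: 1·t ≡ 1 (mod 4).
    So t ≡ 1 (mod 4).
    Then x = 10 + 13·1 = 23, valid modulo lcm(13, 4) = 52: x ≡ 23 (mod 52).
  Combine with x ≡ 3 (mod 5): since gcd(52, 5) = 1, we get a unique residue mod 260.
    Write x = 23 + 52·t and substitute into x ≡ 3 (mod 5): 52·t ≡ 3 − 23 = -20 (mod 5).
    Reduce coefficients mod 5: 2·t ≡ 0 (mod 5).
    The inverse of 2 mod 5 is 3 (since 2·3 = 6 = 1·5 + 1), so t ≡ 3·0 = 0 ≡ 0 (mod 5).
    Then x = 23 + 52·0 = 23, valid modulo lcm(52, 5) = 260: x ≡ 23 (mod 260).
Verify: 23 mod 13 = 10 ✓, 23 mod 4 = 3 ✓, 23 mod 5 = 3 ✓.

x ≡ 23 (mod 260).


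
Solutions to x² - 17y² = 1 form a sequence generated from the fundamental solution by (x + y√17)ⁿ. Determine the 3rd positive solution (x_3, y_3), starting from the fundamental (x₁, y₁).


Step 1: Find the fundamental solution (x₁, y₁) of x² - 17y² = 1.
  Expand √17 as a continued fraction. a₀ = ⌊√17⌋ = 4; iterate m_{k+1} = d_k·a_k − m_k, d_{k+1} = (17 − m_{k+1}²)/d_k, a_{k+1} = ⌊(a₀ + m_{k+1})/d_{k+1}⌋ (starting m₀ = 0, d₀ = 1), with convergents p_k = a_k·p_{k-1} + p_{k-2}, q_k = a_k·q_{k-1} + q_{k-2} (p₋₁ = 1, q₋₁ = 0):
  k = 0: a₀ = 4; p₀/q₀ = 4/1; p₀² − 17·q₀² = 16 − 17 = -1.
  k = 1: m = 4, d = 1, a = ⌊(4 + 4)/1⌋ = 8; p/q = (8·4 + 1)/(8·1 + 0) = 33/8; p² − 17·q² = 1089 − 1088 = 1.
  The first convergent with p² − 17·q² = 1 gives the fundamental solution (x₁, y₁) = (33, 8).
Step 2: Apply the recurrence (x_{n+1}, y_{n+1}) = (x₁x_n + 17y₁y_n, x₁y_n + y₁x_n) repeatedly.
  From (x_1, y_1) = (33, 8): x_2 = 33·33 + 17·8·8 = 2177; y_2 = 33·8 + 8·33 = 528.
  From (x_2, y_2) = (2177, 528): x_3 = 33·2177 + 17·8·528 = 143649; y_3 = 33·528 + 8·2177 = 34840.
Step 3: Verify x_3² - 17·y_3² = 20635035201 - 20635035200 = 1 (should be 1). ✓

(x_1, y_1) = (33, 8); (x_3, y_3) = (143649, 34840).


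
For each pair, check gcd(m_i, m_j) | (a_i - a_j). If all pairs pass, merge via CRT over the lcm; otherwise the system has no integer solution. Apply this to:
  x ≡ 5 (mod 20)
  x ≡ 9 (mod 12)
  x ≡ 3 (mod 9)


Moduli 20, 12, 9 are not pairwise coprime, so CRT works modulo lcm(m_i) when all pairwise compatibility conditions hold.
Pairwise compatibility: gcd(m_i, m_j) must divide a_i - a_j for every pair.
Merge one congruence at a time:
  Start: x ≡ 5 (mod 20).
  Combine with x ≡ 9 (mod 12): gcd(20, 12) = 4; 9 - 5 = 4, which IS divisible by 4, so compatible.
    Write x = 5 + 20·t and substitute into x ≡ 9 (mod 12): 20·t ≡ 9 − 5 = 4 (mod 12).
    Divide the congruence (and modulus) by g = 4: 5·t ≡ 1 (mod 3).
    Reduce coefficients mod 3: 2·t ≡ 1 (mod 3).
    The inverse of 2 mod 3 is 2 (since 2·2 = 4 = 1·3 + 1), so t ≡ 2·1 = 2 ≡ 2 (mod 3).
    Then x = 5 + 20·2 = 45, valid modulo lcm(20, 12) = 60: x ≡ 45 (mod 60).
  Combine with x ≡ 3 (mod 9): gcd(60, 9) = 3; 3 - 45 = -42, which IS divisible by 3, so compatible.
    Write x = 45 + 60·t and substitute into x ≡ 3 (mod 9): 60·t ≡ 3 − 45 = -42 (mod 9).
    Divide the congruence (and modulus) by g = 3: 20·t ≡ -14 (mod 3).
    Reduce coefficients mod 3: 2·t ≡ 1 (mod 3).
    The inverse of 2 mod 3 is 2 (since 2·2 = 4 = 1·3 + 1), so t ≡ 2·1 = 2 ≡ 2 (mod 3).
    Then x = 45 + 60·2 = 165, valid modulo lcm(60, 9) = 180: x ≡ 165 (mod 180).
Verify: 165 mod 20 = 5, 165 mod 12 = 9, 165 mod 9 = 3.

x ≡ 165 (mod 180).


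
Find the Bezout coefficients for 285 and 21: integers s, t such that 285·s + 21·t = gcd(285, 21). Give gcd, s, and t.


Euclidean algorithm on (285, 21) — divide until remainder is 0:
  285 = 13 · 21 + 12
  21 = 1 · 12 + 9
  12 = 1 · 9 + 3
  9 = 3 · 3 + 0
gcd(285, 21) = 3.
Track Bezout coefficients alongside the remainders: start with r₀ = 285 = a·1 + b·0 (s = 1, t = 0) and r₁ = 21 = a·0 + b·1 (s = 0, t = 1); each new remainder r_{k+1} = r_{k-1} − q_k·r_k inherits s_{k+1} = s_{k-1} − q_k·s_k, t_{k+1} = t_{k-1} − q_k·t_k, so r_k = a·s_k + b·t_k at every step:
  q = 13: r = 12, s = 1 − 13·0 = 1, t = 0 − 13·1 = -13  (check: 285·1 + 21·(-13) = 12)
  q = 1: r = 9, s = 0 − 1·1 = -1, t = 1 − 1·(-13) = 14  (check: 285·(-1) + 21·14 = 9)
  q = 1: r = 3, s = 1 − 1·(-1) = 2, t = -13 − 1·14 = -27  (check: 285·2 + 21·(-27) = 3)
The row with r = 3 (the gcd) gives the Bezout coefficients s = 2, t = -27.
Result: 285 · (2) + 21 · (-27) = 3.

gcd(285, 21) = 3; s = 2, t = -27 (check: 285·2 + 21·(-27) = 3).


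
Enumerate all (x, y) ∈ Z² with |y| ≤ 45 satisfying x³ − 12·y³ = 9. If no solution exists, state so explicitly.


The equation is x³ - 12y³ = 9. For fixed y, x³ = 12·y³ + 9, so a solution requires the RHS to be a perfect cube.
Strategy: iterate y from -45 to 45, compute RHS = 12·y³ + 9, and check whether it is a (positive or negative) perfect cube.
Check small values of y:
  y = 0: RHS = 9 is not a perfect cube.
  y = 1: RHS = 21 is not a perfect cube.
  y = -1: RHS = -3 is not a perfect cube.
  y = 2: RHS = 105 is not a perfect cube.
  y = -2: RHS = -87 is not a perfect cube.
  y = 3: RHS = 333 is not a perfect cube.
  y = -3: RHS = -315 is not a perfect cube.
Continuing the search up to |y| = 45 finds no solutions either.
No (x, y) in the scanned range satisfies the equation.

No integer solutions with |y| ≤ 45.


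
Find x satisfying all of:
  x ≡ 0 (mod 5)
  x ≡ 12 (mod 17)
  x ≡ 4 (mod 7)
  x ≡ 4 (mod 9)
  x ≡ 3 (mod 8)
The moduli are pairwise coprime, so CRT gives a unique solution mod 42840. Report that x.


Product of moduli M = 5 · 17 · 7 · 9 · 8 = 42840.
Merge one congruence at a time:
  Start: x ≡ 0 (mod 5).
  Combine with x ≡ 12 (mod 17); new modulus lcm = 85.
    Write x = 0 + 5·t and substitute into x ≡ 12 (mod 17): 5·t ≡ 12 − 0 = 12 (mod 17).
    The inverse of 5 mod 17 is 7 (since 5·7 = 35 = 2·17 + 1), so t ≡ 7·12 = 84 ≡ 16 (mod 17).
    Then x = 0 + 5·16 = 80, valid modulo lcm(5, 17) = 85: x ≡ 80 (mod 85).
  Combine with x ≡ 4 (mod 7); new modulus lcm = 595.
    Write x = 80 + 85·t and substitute into x ≡ 4 (mod 7): 85·t ≡ 4 − 80 = -76 (mod 7).
    Reduce coefficients mod 7: 1·t ≡ 1 (mod 7).
    So t ≡ 1 (mod 7).
    Then x = 80 + 85·1 = 165, valid modulo lcm(85, 7) = 595: x ≡ 165 (mod 595).
  Combine with x ≡ 4 (mod 9); new modulus lcm = 5355.
    Write x = 165 + 595·t and substitute into x ≡ 4 (mod 9): 595·t ≡ 4 − 165 = -161 (mod 9).
    Reduce coefficients mod 9: 1·t ≡ 1 (mod 9).
    So t ≡ 1 (mod 9).
    Then x = 165 + 595·1 = 760, valid modulo lcm(595, 9) = 5355: x ≡ 760 (mod 5355).
  Combine with x ≡ 3 (mod 8); new modulus lcm = 42840.
    Write x = 760 + 5355·t and substitute into x ≡ 3 (mod 8): 5355·t ≡ 3 − 760 = -757 (mod 8).
    Reduce coefficients mod 8: 3·t ≡ 3 (mod 8).
    The inverse of 3 mod 8 is 3 (since 3·3 = 9 = 1·8 + 1), so t ≡ 3·3 = 9 ≡ 1 (mod 8).
    Then x = 760 + 5355·1 = 6115, valid modulo lcm(5355, 8) = 42840: x ≡ 6115 (mod 42840).
Verify against each original: 6115 mod 5 = 0, 6115 mod 17 = 12, 6115 mod 7 = 4, 6115 mod 9 = 4, 6115 mod 8 = 3.

x ≡ 6115 (mod 42840).


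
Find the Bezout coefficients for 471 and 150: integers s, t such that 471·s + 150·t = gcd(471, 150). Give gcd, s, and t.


Euclidean algorithm on (471, 150) — divide until remainder is 0:
  471 = 3 · 150 + 21
  150 = 7 · 21 + 3
  21 = 7 · 3 + 0
gcd(471, 150) = 3.
Track Bezout coefficients alongside the remainders: start with r₀ = 471 = a·1 + b·0 (s = 1, t = 0) and r₁ = 150 = a·0 + b·1 (s = 0, t = 1); each new remainder r_{k+1} = r_{k-1} − q_k·r_k inherits s_{k+1} = s_{k-1} − q_k·s_k, t_{k+1} = t_{k-1} − q_k·t_k, so r_k = a·s_k + b·t_k at every step:
  q = 3: r = 21, s = 1 − 3·0 = 1, t = 0 − 3·1 = -3  (check: 471·1 + 150·(-3) = 21)
  q = 7: r = 3, s = 0 − 7·1 = -7, t = 1 − 7·(-3) = 22  (check: 471·(-7) + 150·22 = 3)
The row with r = 3 (the gcd) gives the Bezout coefficients s = -7, t = 22.
Result: 471 · (-7) + 150 · (22) = 3.

gcd(471, 150) = 3; s = -7, t = 22 (check: 471·(-7) + 150·22 = 3).


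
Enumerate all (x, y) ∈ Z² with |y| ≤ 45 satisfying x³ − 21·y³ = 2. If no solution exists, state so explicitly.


The equation is x³ - 21y³ = 2. For fixed y, x³ = 21·y³ + 2, so a solution requires the RHS to be a perfect cube.
Strategy: iterate y from -45 to 45, compute RHS = 21·y³ + 2, and check whether it is a (positive or negative) perfect cube.
Check small values of y:
  y = 0: RHS = 2 is not a perfect cube.
  y = 1: RHS = 23 is not a perfect cube.
  y = -1: RHS = -19 is not a perfect cube.
  y = 2: RHS = 170 is not a perfect cube.
  y = -2: RHS = -166 is not a perfect cube.
  y = 3: RHS = 569 is not a perfect cube.
  y = -3: RHS = -565 is not a perfect cube.
Continuing the search up to |y| = 45 finds no solutions either.
No (x, y) in the scanned range satisfies the equation.

No integer solutions with |y| ≤ 45.


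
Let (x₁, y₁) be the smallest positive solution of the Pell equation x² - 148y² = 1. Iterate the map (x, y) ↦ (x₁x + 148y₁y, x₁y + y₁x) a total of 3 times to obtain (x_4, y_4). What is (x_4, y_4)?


Step 1: Find the fundamental solution (x₁, y₁) of x² - 148y² = 1.
  Expand √148 as a continued fraction. a₀ = ⌊√148⌋ = 12; iterate m_{k+1} = d_k·a_k − m_k, d_{k+1} = (148 − m_{k+1}²)/d_k, a_{k+1} = ⌊(a₀ + m_{k+1})/d_{k+1}⌋ (starting m₀ = 0, d₀ = 1), with convergents p_k = a_k·p_{k-1} + p_{k-2}, q_k = a_k·q_{k-1} + q_{k-2} (p₋₁ = 1, q₋₁ = 0):
  k = 0: a₀ = 12; p₀/q₀ = 12/1; p₀² − 148·q₀² = 144 − 148 = -4.
  k = 1: m = 12, d = 4, a = ⌊(12 + 12)/4⌋ = 6; p/q = (6·12 + 1)/(6·1 + 0) = 73/6; p² − 148·q² = 5329 − 5328 = 1.
  The first convergent with p² − 148·q² = 1 gives the fundamental solution (x₁, y₁) = (73, 6).
Step 2: Apply the recurrence (x_{n+1}, y_{n+1}) = (x₁x_n + 148y₁y_n, x₁y_n + y₁x_n) repeatedly.
  From (x_1, y_1) = (73, 6): x_2 = 73·73 + 148·6·6 = 10657; y_2 = 73·6 + 6·73 = 876.
  From (x_2, y_2) = (10657, 876): x_3 = 73·10657 + 148·6·876 = 1555849; y_3 = 73·876 + 6·10657 = 127890.
  From (x_3, y_3) = (1555849, 127890): x_4 = 73·1555849 + 148·6·127890 = 227143297; y_4 = 73·127890 + 6·1555849 = 18671064.
Step 3: Verify x_4² - 148·y_4² = 51594077372030209 - 51594077372030208 = 1 (should be 1). ✓

(x_1, y_1) = (73, 6); (x_4, y_4) = (227143297, 18671064).


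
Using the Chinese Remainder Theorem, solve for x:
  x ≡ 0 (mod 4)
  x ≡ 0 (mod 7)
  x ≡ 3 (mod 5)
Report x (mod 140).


Moduli 4, 7, 5 are pairwise coprime; by CRT there is a unique solution modulo M = 4 · 7 · 5 = 140.
Solve pairwise, accumulating the modulus:
  Start with x ≡ 0 (mod 4).
  Combine with x ≡ 0 (mod 7): since gcd(4, 7) = 1, we get a unique residue mod 28.
    Write x = 0 + 4·t and substitute into x ≡ 0 (mod 7): 4·t ≡ 0 − 0 = 0 (mod 7).
    The inverse of 4 mod 7 is 2 (since 4·2 = 8 = 1·7 + 1), so t ≡ 2·0 = 0 ≡ 0 (mod 7).
    Then x = 0 + 4·0 = 0, valid modulo lcm(4, 7) = 28: x ≡ 0 (mod 28).
  Combine with x ≡ 3 (mod 5): since gcd(28, 5) = 1, we get a unique residue mod 140.
    Write x = 0 + 28·t and substitute into x ≡ 3 (mod 5): 28·t ≡ 3 − 0 = 3 (mod 5).
    Reduce coefficients mod 5: 3·t ≡ 3 (mod 5).
    The inverse of 3 mod 5 is 2 (since 3·2 = 6 = 1·5 + 1), so t ≡ 2·3 = 6 ≡ 1 (mod 5).
    Then x = 0 + 28·1 = 28, valid modulo lcm(28, 5) = 140: x ≡ 28 (mod 140).
Verify: 28 mod 4 = 0 ✓, 28 mod 7 = 0 ✓, 28 mod 5 = 3 ✓.

x ≡ 28 (mod 140).


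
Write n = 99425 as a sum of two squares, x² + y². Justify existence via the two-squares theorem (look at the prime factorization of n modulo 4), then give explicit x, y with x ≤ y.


Step 1: Factor n = 99425 = 5^2 · 41 · 97.
Step 2: Check the mod-4 condition on each prime factor: 5 ≡ 1 (mod 4), exponent 2; 41 ≡ 1 (mod 4), exponent 1; 97 ≡ 1 (mod 4), exponent 1.
All primes ≡ 3 (mod 4) appear to even exponent (or don't appear), so by the two-squares theorem n IS expressible as a sum of two squares.
Step 3: Build a representation. Group n = k² · m with k = 5 and m = 41 · 97 = 3977 (a product of primes ≡ 1 (mod 4)); a representation of m scales to one of n via (k·x)² + (k·y)² = k²(x² + y²). Each prime p ≡ 1 (mod 4) is itself a sum of two squares; find a² by testing p − a² for a perfect square:
  41: 41 − 1² = 40, 41 − 2² = 37, 41 − 3² = 32, 41 − 4² = 25 = 5² ⇒ 41 = 4² + 5².
  97: 97 − 1² = 96, 97 − 2² = 93, 97 − 3² = 88, 97 − 4² = 81 = 9² ⇒ 97 = 4² + 9².
  Combine using the Brahmagupta–Fibonacci identity (a² + b²)(c² + d²) = (ac − bd)² + (ad + bc)² = (ac + bd)² + (ad − bc)²:
  41 · 97 = 3977: from (4² + 5²)(4² + 9²), take (4·4 − 5·9, 4·9 + 5·4) = (16 − 45, 36 + 20) = (-29, 56); dropping signs (only squares matter) gives (29, 56); check 29² + 56² = 841 + 3136 = 3977 ✓.
  Scale by k = 5: (5·29, 5·56) = (145, 280).
Step 4: Order so x ≤ y and verify: 145² + 280² = 21025 + 78400 = 99425 = n. ✓

n = 99425 = 145² + 280² (one valid representation with x ≤ y).


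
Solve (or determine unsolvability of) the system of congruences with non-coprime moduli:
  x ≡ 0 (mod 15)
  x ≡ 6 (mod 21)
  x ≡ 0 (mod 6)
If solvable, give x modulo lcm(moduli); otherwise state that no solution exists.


Moduli 15, 21, 6 are not pairwise coprime, so CRT works modulo lcm(m_i) when all pairwise compatibility conditions hold.
Pairwise compatibility: gcd(m_i, m_j) must divide a_i - a_j for every pair.
Merge one congruence at a time:
  Start: x ≡ 0 (mod 15).
  Combine with x ≡ 6 (mod 21): gcd(15, 21) = 3; 6 - 0 = 6, which IS divisible by 3, so compatible.
    Write x = 0 + 15·t and substitute into x ≡ 6 (mod 21): 15·t ≡ 6 − 0 = 6 (mod 21).
    Divide the congruence (and modulus) by g = 3: 5·t ≡ 2 (mod 7).
    The inverse of 5 mod 7 is 3 (since 5·3 = 15 = 2·7 + 1), so t ≡ 3·2 = 6 ≡ 6 (mod 7).
    Then x = 0 + 15·6 = 90, valid modulo lcm(15, 21) = 105: x ≡ 90 (mod 105).
  Combine with x ≡ 0 (mod 6): gcd(105, 6) = 3; 0 - 90 = -90, which IS divisible by 3, so compatible.
    Write x = 90 + 105·t and substitute into x ≡ 0 (mod 6): 105·t ≡ 0 − 90 = -90 (mod 6).
    Divide the congruence (and modulus) by g = 3: 35·t ≡ -30 (mod 2).
    Reduce coefficients mod 2: 1·t ≡ 0 (mod 2).
    So t ≡ 0 (mod 2).
    Then x = 90 + 105·0 = 90, valid modulo lcm(105, 6) = 210: x ≡ 90 (mod 210).
Verify: 90 mod 15 = 0, 90 mod 21 = 6, 90 mod 6 = 0.

x ≡ 90 (mod 210).


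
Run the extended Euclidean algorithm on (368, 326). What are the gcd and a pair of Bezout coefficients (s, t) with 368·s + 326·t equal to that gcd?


Euclidean algorithm on (368, 326) — divide until remainder is 0:
  368 = 1 · 326 + 42
  326 = 7 · 42 + 32
  42 = 1 · 32 + 10
  32 = 3 · 10 + 2
  10 = 5 · 2 + 0
gcd(368, 326) = 2.
Track Bezout coefficients alongside the remainders: start with r₀ = 368 = a·1 + b·0 (s = 1, t = 0) and r₁ = 326 = a·0 + b·1 (s = 0, t = 1); each new remainder r_{k+1} = r_{k-1} − q_k·r_k inherits s_{k+1} = s_{k-1} − q_k·s_k, t_{k+1} = t_{k-1} − q_k·t_k, so r_k = a·s_k + b·t_k at every step:
  q = 1: r = 42, s = 1 − 1·0 = 1, t = 0 − 1·1 = -1  (check: 368·1 + 326·(-1) = 42)
  q = 7: r = 32, s = 0 − 7·1 = -7, t = 1 − 7·(-1) = 8  (check: 368·(-7) + 326·8 = 32)
  q = 1: r = 10, s = 1 − 1·(-7) = 8, t = -1 − 1·8 = -9  (check: 368·8 + 326·(-9) = 10)
  q = 3: r = 2, s = -7 − 3·8 = -31, t = 8 − 3·(-9) = 35  (check: 368·(-31) + 326·35 = 2)
The row with r = 2 (the gcd) gives the Bezout coefficients s = -31, t = 35.
Result: 368 · (-31) + 326 · (35) = 2.

gcd(368, 326) = 2; s = -31, t = 35 (check: 368·(-31) + 326·35 = 2).


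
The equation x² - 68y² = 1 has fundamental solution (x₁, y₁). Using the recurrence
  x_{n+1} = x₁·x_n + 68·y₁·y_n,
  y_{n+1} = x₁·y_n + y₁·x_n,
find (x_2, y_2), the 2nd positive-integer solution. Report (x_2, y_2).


Step 1: Find the fundamental solution (x₁, y₁) of x² - 68y² = 1.
  Expand √68 as a continued fraction. a₀ = ⌊√68⌋ = 8; iterate m_{k+1} = d_k·a_k − m_k, d_{k+1} = (68 − m_{k+1}²)/d_k, a_{k+1} = ⌊(a₀ + m_{k+1})/d_{k+1}⌋ (starting m₀ = 0, d₀ = 1), with convergents p_k = a_k·p_{k-1} + p_{k-2}, q_k = a_k·q_{k-1} + q_{k-2} (p₋₁ = 1, q₋₁ = 0):
  k = 0: a₀ = 8; p₀/q₀ = 8/1; p₀² − 68·q₀² = 64 − 68 = -4.
  k = 1: m = 8, d = 4, a = ⌊(8 + 8)/4⌋ = 4; p/q = (4·8 + 1)/(4·1 + 0) = 33/4; p² − 68·q² = 1089 − 1088 = 1.
  The first convergent with p² − 68·q² = 1 gives the fundamental solution (x₁, y₁) = (33, 4).
Step 2: Apply the recurrence (x_{n+1}, y_{n+1}) = (x₁x_n + 68y₁y_n, x₁y_n + y₁x_n) repeatedly.
  From (x_1, y_1) = (33, 4): x_2 = 33·33 + 68·4·4 = 2177; y_2 = 33·4 + 4·33 = 264.
Step 3: Verify x_2² - 68·y_2² = 4739329 - 4739328 = 1 (should be 1). ✓

(x_1, y_1) = (33, 4); (x_2, y_2) = (2177, 264).


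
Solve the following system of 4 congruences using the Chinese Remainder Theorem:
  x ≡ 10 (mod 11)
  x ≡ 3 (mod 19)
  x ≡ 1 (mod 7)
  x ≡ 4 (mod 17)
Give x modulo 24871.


Product of moduli M = 11 · 19 · 7 · 17 = 24871.
Merge one congruence at a time:
  Start: x ≡ 10 (mod 11).
  Combine with x ≡ 3 (mod 19); new modulus lcm = 209.
    Write x = 10 + 11·t and substitute into x ≡ 3 (mod 19): 11·t ≡ 3 − 10 = -7 (mod 19).
    Reduce coefficients mod 19: 11·t ≡ 12 (mod 19).
    The inverse of 11 mod 19 is 7 (since 11·7 = 77 = 4·19 + 1), so t ≡ 7·12 = 84 ≡ 8 (mod 19).
    Then x = 10 + 11·8 = 98, valid modulo lcm(11, 19) = 209: x ≡ 98 (mod 209).
  Combine with x ≡ 1 (mod 7); new modulus lcm = 1463.
    Write x = 98 + 209·t and substitute into x ≡ 1 (mod 7): 209·t ≡ 1 − 98 = -97 (mod 7).
    Reduce coefficients mod 7: 6·t ≡ 1 (mod 7).
    The inverse of 6 mod 7 is 6 (since 6·6 = 36 = 5·7 + 1), so t ≡ 6·1 = 6 ≡ 6 (mod 7).
    Then x = 98 + 209·6 = 1352, valid modulo lcm(209, 7) = 1463: x ≡ 1352 (mod 1463).
  Combine with x ≡ 4 (mod 17); new modulus lcm = 24871.
    Write x = 1352 + 1463·t and substitute into x ≡ 4 (mod 17): 1463·t ≡ 4 − 1352 = -1348 (mod 17).
    Reduce coefficients mod 17: 1·t ≡ 12 (mod 17).
    So t ≡ 12 (mod 17).
    Then x = 1352 + 1463·12 = 18908, valid modulo lcm(1463, 17) = 24871: x ≡ 18908 (mod 24871).
Verify against each original: 18908 mod 11 = 10, 18908 mod 19 = 3, 18908 mod 7 = 1, 18908 mod 17 = 4.

x ≡ 18908 (mod 24871).


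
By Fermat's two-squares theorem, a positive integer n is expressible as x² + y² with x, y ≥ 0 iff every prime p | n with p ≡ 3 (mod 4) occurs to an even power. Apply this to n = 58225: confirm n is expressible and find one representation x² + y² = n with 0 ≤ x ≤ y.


Step 1: Factor n = 58225 = 5^2 · 17 · 137.
Step 2: Check the mod-4 condition on each prime factor: 5 ≡ 1 (mod 4), exponent 2; 17 ≡ 1 (mod 4), exponent 1; 137 ≡ 1 (mod 4), exponent 1.
All primes ≡ 3 (mod 4) appear to even exponent (or don't appear), so by the two-squares theorem n IS expressible as a sum of two squares.
Step 3: Build a representation. Group n = k² · m with k = 5 and m = 17 · 137 = 2329 (a product of primes ≡ 1 (mod 4)); a representation of m scales to one of n via (k·x)² + (k·y)² = k²(x² + y²). Each prime p ≡ 1 (mod 4) is itself a sum of two squares; find a² by testing p − a² for a perfect square:
  17: 17 − 1² = 16 = 4² ⇒ 17 = 1² + 4².
  137: 137 − 1² = 136, 137 − 2² = 133, 137 − 3² = 128, 137 − 4² = 121 = 11² ⇒ 137 = 4² + 11².
  Combine using the Brahmagupta–Fibonacci identity (a² + b²)(c² + d²) = (ac − bd)² + (ad + bc)² = (ac + bd)² + (ad − bc)²:
  17 · 137 = 2329: from (1² + 4²)(4² + 11²), take (1·4 − 4·11, 1·11 + 4·4) = (4 − 44, 11 + 16) = (-40, 27); dropping signs (only squares matter) gives (40, 27); check 40² + 27² = 1600 + 729 = 2329 ✓.
  Scale by k = 5: (5·40, 5·27) = (200, 135).
Step 4: Order so x ≤ y and verify: 135² + 200² = 18225 + 40000 = 58225 = n. ✓

n = 58225 = 135² + 200² (one valid representation with x ≤ y).


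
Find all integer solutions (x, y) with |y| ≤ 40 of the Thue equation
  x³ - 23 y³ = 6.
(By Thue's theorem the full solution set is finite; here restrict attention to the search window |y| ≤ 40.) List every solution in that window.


The equation is x³ - 23y³ = 6. For fixed y, x³ = 23·y³ + 6, so a solution requires the RHS to be a perfect cube.
Strategy: iterate y from -40 to 40, compute RHS = 23·y³ + 6, and check whether it is a (positive or negative) perfect cube.
Check small values of y:
  y = 0: RHS = 6 is not a perfect cube.
  y = 1: RHS = 29 is not a perfect cube.
  y = -1: RHS = -17 is not a perfect cube.
  y = 2: RHS = 190 is not a perfect cube.
  y = -2: RHS = -178 is not a perfect cube.
  y = 3: RHS = 627 is not a perfect cube.
  y = -3: RHS = -615 is not a perfect cube.
Continuing the search up to |y| = 40 finds no solutions either.
No (x, y) in the scanned range satisfies the equation.

No integer solutions with |y| ≤ 40.


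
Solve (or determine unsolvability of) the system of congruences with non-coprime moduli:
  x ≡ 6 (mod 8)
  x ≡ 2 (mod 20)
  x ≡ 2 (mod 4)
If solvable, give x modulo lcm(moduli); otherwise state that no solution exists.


Moduli 8, 20, 4 are not pairwise coprime, so CRT works modulo lcm(m_i) when all pairwise compatibility conditions hold.
Pairwise compatibility: gcd(m_i, m_j) must divide a_i - a_j for every pair.
Merge one congruence at a time:
  Start: x ≡ 6 (mod 8).
  Combine with x ≡ 2 (mod 20): gcd(8, 20) = 4; 2 - 6 = -4, which IS divisible by 4, so compatible.
    Write x = 6 + 8·t and substitute into x ≡ 2 (mod 20): 8·t ≡ 2 − 6 = -4 (mod 20).
    Divide the congruence (and modulus) by g = 4: 2·t ≡ -1 (mod 5).
    Reduce coefficients mod 5: 2·t ≡ 4 (mod 5).
    The inverse of 2 mod 5 is 3 (since 2·3 = 6 = 1·5 + 1), so t ≡ 3·4 = 12 ≡ 2 (mod 5).
    Then x = 6 + 8·2 = 22, valid modulo lcm(8, 20) = 40: x ≡ 22 (mod 40).
  Combine with x ≡ 2 (mod 4): gcd(40, 4) = 4; 2 - 22 = -20, which IS divisible by 4, so compatible.
    Write x = 22 + 40·t and substitute into x ≡ 2 (mod 4): 40·t ≡ 2 − 22 = -20 (mod 4).
    Divide the congruence (and modulus) by g = 4: 10·t ≡ -5 (mod 1).
    Modulo 1 every t works; take t = 0.
    Then x = 22 + 40·0 = 22, valid modulo lcm(40, 4) = 40: x ≡ 22 (mod 40).
Verify: 22 mod 8 = 6, 22 mod 20 = 2, 22 mod 4 = 2.

x ≡ 22 (mod 40).
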